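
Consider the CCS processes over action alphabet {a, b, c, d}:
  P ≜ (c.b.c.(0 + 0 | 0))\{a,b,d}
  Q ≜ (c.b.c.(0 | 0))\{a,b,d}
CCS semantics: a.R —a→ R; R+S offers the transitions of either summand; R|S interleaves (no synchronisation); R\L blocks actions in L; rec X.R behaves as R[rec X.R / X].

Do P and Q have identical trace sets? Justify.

Reachable graph of P (2 states):
  u0 = (c.b.c.(0 + 0 | 0))\{a,b,d} has moves ··c··> u1
  u1 = (b.c.(0 + 0 | 0))\{a,b,d} has moves ∅
Reachable graph of Q (2 states):
  v0 = (c.b.c.(0 | 0))\{a,b,d} has moves ··c··> v1
  v1 = (b.c.(0 | 0))\{a,b,d} has moves ∅
Coarsest stable partition (strong bisimilarity classes):
  B0 = {u0, v0}
  B1 = {u1, v1}
u0 ∈ B0, v0 ∈ B0 → same block
Bisimilar ⇒ trace-equivalent.

YES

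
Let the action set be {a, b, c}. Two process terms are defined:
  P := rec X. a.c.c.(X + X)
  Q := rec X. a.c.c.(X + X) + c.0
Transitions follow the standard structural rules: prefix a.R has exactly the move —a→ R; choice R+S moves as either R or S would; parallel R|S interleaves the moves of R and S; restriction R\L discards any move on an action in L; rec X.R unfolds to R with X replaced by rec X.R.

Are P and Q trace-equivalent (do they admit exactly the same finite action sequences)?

NO — witness ⟨c⟩

LTS(P): 4 reachable states
  p0 = rec X. a.c.c.(X + X) ⊢ =a=> p1
  p1 = c.c.((rec X. a.c.c.(X + X)) + (rec X. a.c.c.(X + X))) ⊢ =c=> p2
  p2 = c.((rec X. a.c.c.(X + X)) + (rec X. a.c.c.(X + X))) ⊢ =c=> p3
  p3 = (rec X. a.c.c.(X + X)) + (rec X. a.c.c.(X + X)) ⊢ =a=> p1
LTS(Q): 5 reachable states
  q0 = rec X. a.c.c.(X + X) + c.0 ⊢ =a=> q1, =c=> q2
  q1 = c.c.((rec X. a.c.c.(X + X) + c.0) + (rec X. a.c.c.(X + X) + c.0)) ⊢ =c=> q3
  q2 = 0 ⊢ deadlocked
  q3 = c.((rec X. a.c.c.(X + X) + c.0) + (rec X. a.c.c.(X + X) + c.0)) ⊢ =c=> q4
  q4 = (rec X. a.c.c.(X + X) + c.0) + (rec X. a.c.c.(X + X) + c.0) ⊢ =a=> q1, =c=> q2
Executing c from Q (initial set {q0}):
  after c @ step 1: {q2}
  — Q admits the full trace.
Executing c from P (initial set {p0}):
  after c @ step 1: ∅  — P cannot continue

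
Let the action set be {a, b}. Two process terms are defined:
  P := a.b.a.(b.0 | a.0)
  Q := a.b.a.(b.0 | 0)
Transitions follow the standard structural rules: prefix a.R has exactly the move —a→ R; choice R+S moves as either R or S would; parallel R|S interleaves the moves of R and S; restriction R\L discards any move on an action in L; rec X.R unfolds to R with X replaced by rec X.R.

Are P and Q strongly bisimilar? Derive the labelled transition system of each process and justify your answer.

P's transition system — 7 states:
  m0 = a.b.a.(b.0 | a.0) → =a=> m1
  m1 = b.a.(b.0 | a.0) → =b=> m2
  m2 = a.(b.0 | a.0) → =a=> m3
  m3 = b.0 | a.0 → =a=> m4, =b=> m5
  m4 = b.0 | 0 → =b=> m6
  m5 = 0 | a.0 → =a=> m6
  m6 = 0 | 0 → stopped
Q's transition system — 5 states:
  n0 = a.b.a.(b.0 | 0) → =a=> n1
  n1 = b.a.(b.0 | 0) → =b=> n2
  n2 = a.(b.0 | 0) → =a=> n3
  n3 = b.0 | 0 → =b=> n4
  n4 = 0 | 0 → stopped
Partition-refinement fixed point:
  B0 = {m0}
  B1 = {m1}
  B2 = {m2}
  B3 = {m3}
  B4 = {m5}
  B5 = {m6, n4}
  B6 = {m4, n3}
  B7 = {n0}
  B8 = {n1}
  B9 = {n2}
m0 ∈ B0, n0 ∈ B7 → different blocks

P ≁ Q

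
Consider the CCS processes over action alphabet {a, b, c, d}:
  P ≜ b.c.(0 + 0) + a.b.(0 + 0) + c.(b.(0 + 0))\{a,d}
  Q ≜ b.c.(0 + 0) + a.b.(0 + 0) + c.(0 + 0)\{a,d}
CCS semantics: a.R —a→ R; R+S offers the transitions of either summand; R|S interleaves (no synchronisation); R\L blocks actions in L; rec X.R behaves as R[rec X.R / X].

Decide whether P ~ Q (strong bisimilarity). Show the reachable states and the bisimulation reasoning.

P's transition system — 6 states:
  p0 = b.c.(0 + 0) + a.b.(0 + 0) + c.(b.(0 + 0))\{a,d} has moves -a-> p1, -b-> p2, -c-> p3
  p1 = b.(0 + 0) has moves -b-> p4
  p2 = c.(0 + 0) has moves -c-> p4
  p3 = (b.(0 + 0))\{a,d} has moves -b-> p5
  p4 = 0 + 0 has moves stopped
  p5 = (0 + 0)\{a,d} has moves stopped
Q's transition system — 5 states:
  q0 = b.c.(0 + 0) + a.b.(0 + 0) + c.(0 + 0)\{a,d} has moves -a-> q1, -b-> q2, -c-> q3
  q1 = b.(0 + 0) has moves -b-> q4
  q2 = c.(0 + 0) has moves -c-> q4
  q3 = (0 + 0)\{a,d} has moves stopped
  q4 = 0 + 0 has moves stopped
Bisimilarity quotient blocks:
  B0 = {p0}
  B1 = {p1, p3, q1}
  B2 = {p4, p5, q3, q4}
  B3 = {p2, q2}
  B4 = {q0}
p0 ∈ B0, q0 ∈ B4 → different blocks

NO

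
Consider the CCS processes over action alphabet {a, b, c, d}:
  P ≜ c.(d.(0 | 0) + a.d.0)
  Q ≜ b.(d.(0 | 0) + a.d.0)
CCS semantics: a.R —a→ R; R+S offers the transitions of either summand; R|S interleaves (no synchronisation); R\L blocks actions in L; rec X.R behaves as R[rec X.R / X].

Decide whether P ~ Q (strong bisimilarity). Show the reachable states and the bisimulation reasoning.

LTS(P): 5 reachable states
  m0 = c.(d.(0 | 0) + a.d.0) ⊢ -c-> m1
  m1 = d.(0 | 0) + a.d.0 ⊢ -a-> m2, -d-> m3
  m2 = d.0 ⊢ -d-> m4
  m3 = 0 | 0 ⊢ (no moves)
  m4 = 0 ⊢ (no moves)
LTS(Q): 5 reachable states
  n0 = b.(d.(0 | 0) + a.d.0) ⊢ -b-> n1
  n1 = d.(0 | 0) + a.d.0 ⊢ -a-> n2, -d-> n3
  n2 = d.0 ⊢ -d-> n4
  n3 = 0 | 0 ⊢ (no moves)
  n4 = 0 ⊢ (no moves)
Partition-refinement fixed point:
  B0 = {m0}
  B1 = {m1, n1}
  B2 = {m3, m4, n3, n4}
  B3 = {m2, n2}
  B4 = {n0}
m0 ∈ B0, n0 ∈ B4 → different blocks

NO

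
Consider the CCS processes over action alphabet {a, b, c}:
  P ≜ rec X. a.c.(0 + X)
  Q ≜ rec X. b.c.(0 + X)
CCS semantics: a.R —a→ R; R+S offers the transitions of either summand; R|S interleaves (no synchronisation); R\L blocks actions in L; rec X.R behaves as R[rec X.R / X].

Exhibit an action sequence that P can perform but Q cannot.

a

LTS(P): 3 reachable states
  u0 = rec X. a.c.(0 + X) has moves ··a··> u1
  u1 = c.(0 + (rec X. a.c.(0 + X))) has moves ··c··> u2
  u2 = 0 + (rec X. a.c.(0 + X)) has moves ··a··> u1
LTS(Q): 3 reachable states
  v0 = rec X. b.c.(0 + X) has moves ··b··> v1
  v1 = c.(0 + (rec X. b.c.(0 + X))) has moves ··c··> v2
  v2 = 0 + (rec X. b.c.(0 + X)) has moves ··b··> v1
Executing a from P (initial set {u0}):
  [1] a ⇒ {u1}
  — P admits the full trace.
Executing a from Q (initial set {v0}):
  [1] a ⇒ no successor for Q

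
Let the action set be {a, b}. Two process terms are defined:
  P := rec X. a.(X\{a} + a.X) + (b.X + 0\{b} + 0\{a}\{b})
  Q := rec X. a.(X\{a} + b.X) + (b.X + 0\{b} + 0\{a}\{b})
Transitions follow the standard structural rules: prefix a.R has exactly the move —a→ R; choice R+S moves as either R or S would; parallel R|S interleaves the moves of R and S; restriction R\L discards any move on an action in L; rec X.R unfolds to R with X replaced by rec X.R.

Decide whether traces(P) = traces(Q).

NO — witness ⟨aa⟩

LTS(P): 3 reachable states
  s0 = rec X. a.(X\{a} + a.X) + (b.X + 0\{b} + 0\{a}\{b}) | —a→ s1, —b→ s0
  s1 = (rec X. a.(X\{a} + a.X) + (b.X + 0\{b} + 0\{a}\{b}))\{a} + a.(rec X. a.(X\{a} + a.X) + (b.X + 0\{b} + 0\{a}\{b})) | —a→ s0, —b→ s2
  s2 = (rec X. a.(X\{a} + a.X) + (b.X + 0\{b} + 0\{a}\{b}))\{a} | —b→ s2
LTS(Q): 3 reachable states
  t0 = rec X. a.(X\{a} + b.X) + (b.X + 0\{b} + 0\{a}\{b}) | —a→ t1, —b→ t0
  t1 = (rec X. a.(X\{a} + b.X) + (b.X + 0\{b} + 0\{a}\{b}))\{a} + b.(rec X. a.(X\{a} + b.X) + (b.X + 0\{b} + 0\{a}\{b})) | —b→ t0, —b→ t2
  t2 = (rec X. a.(X\{a} + b.X) + (b.X + 0\{b} + 0\{a}\{b}))\{a} | —b→ t2
Executing aa from P (initial set {s0}):
  after a @ step 1: {s1}
  after a @ step 2: {s0}
  ✓ P
Executing aa from Q (initial set {t0}):
  after a @ step 1: {t1}
  after a @ step 2: no successor for Q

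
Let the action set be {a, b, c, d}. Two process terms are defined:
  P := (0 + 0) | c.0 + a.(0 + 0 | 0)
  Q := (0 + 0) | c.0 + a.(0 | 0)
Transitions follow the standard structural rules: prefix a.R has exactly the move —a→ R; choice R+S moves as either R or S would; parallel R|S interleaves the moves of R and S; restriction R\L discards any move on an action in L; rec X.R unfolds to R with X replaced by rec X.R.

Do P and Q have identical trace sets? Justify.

traces(P) = traces(Q)

LTS(P): 3 reachable states
  m0 = (0 + 0) | c.0 + a.(0 + 0 | 0) | =a=> m1, =c=> m2
  m1 = 0 + 0 | 0 | stopped
  m2 = (0 + 0) | 0 | stopped
LTS(Q): 3 reachable states
  n0 = (0 + 0) | c.0 + a.(0 | 0) | =a=> n1, =c=> n2
  n1 = 0 | 0 | stopped
  n2 = (0 + 0) | 0 | stopped
Bisimilarity quotient blocks:
  B0 = {m0, n0}
  B1 = {m1, m2, n1, n2}
m0 ∈ B0, n0 ∈ B0 → same block
Bisimilar ⇒ trace-equivalent.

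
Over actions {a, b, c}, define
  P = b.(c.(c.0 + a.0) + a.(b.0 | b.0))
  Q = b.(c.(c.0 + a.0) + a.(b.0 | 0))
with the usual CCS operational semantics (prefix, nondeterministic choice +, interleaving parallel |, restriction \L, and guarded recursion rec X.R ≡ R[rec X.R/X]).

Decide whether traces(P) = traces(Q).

Reachable graph of P (8 states):
  m0 = b.(c.(c.0 + a.0) + a.(b.0 | b.0)) ⊢ =b=> m1
  m1 = c.(c.0 + a.0) + a.(b.0 | b.0) ⊢ =a=> m2, =c=> m3
  m2 = b.0 | b.0 ⊢ =b=> m4, =b=> m5
  m3 = c.0 + a.0 ⊢ =a=> m6, =c=> m6
  m4 = 0 | b.0 ⊢ =b=> m7
  m5 = b.0 | 0 ⊢ =b=> m7
  m6 = 0 ⊢ deadlocked
  m7 = 0 | 0 ⊢ deadlocked
Reachable graph of Q (6 states):
  n0 = b.(c.(c.0 + a.0) + a.(b.0 | 0)) ⊢ =b=> n1
  n1 = c.(c.0 + a.0) + a.(b.0 | 0) ⊢ =a=> n2, =c=> n3
  n2 = b.0 | 0 ⊢ =b=> n4
  n3 = c.0 + a.0 ⊢ =a=> n5, =c=> n5
  n4 = 0 | 0 ⊢ deadlocked
  n5 = 0 ⊢ deadlocked
Run σ = ⟨babb⟩ on P: start {m0}
  step 1 (b): {m1}
  step 2 (a): {m2}
  step 3 (b): {m4, m5}
  step 4 (b): {m7}
  — P admits the full trace.
Run σ = ⟨babb⟩ on Q: start {n0}
  step 1 (b): {n1}
  step 2 (a): {n2}
  step 3 (b): {n4}
  step 4 (b): ∅  — Q cannot continue

traces(P) ≠ traces(Q) — witness ⟨babb⟩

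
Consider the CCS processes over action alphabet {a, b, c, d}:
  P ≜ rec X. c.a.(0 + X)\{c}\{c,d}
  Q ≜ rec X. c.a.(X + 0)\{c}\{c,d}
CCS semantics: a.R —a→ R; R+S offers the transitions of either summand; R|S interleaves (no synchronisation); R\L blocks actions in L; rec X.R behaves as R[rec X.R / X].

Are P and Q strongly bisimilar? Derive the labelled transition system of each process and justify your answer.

P's transition system — 3 states:
  u0 = rec X. c.a.(0 + X)\{c}\{c,d} → —c→ u1
  u1 = a.(0 + (rec X. c.a.(0 + X)\{c}\{c,d}))\{c}\{c,d} → —a→ u2
  u2 = (0 + (rec X. c.a.(0 + X)\{c}\{c,d}))\{c}\{c,d} → ∅
Q's transition system — 3 states:
  v0 = rec X. c.a.(X + 0)\{c}\{c,d} → —c→ v1
  v1 = a.((rec X. c.a.(X + 0)\{c}\{c,d}) + 0)\{c}\{c,d} → —a→ v2
  v2 = ((rec X. c.a.(X + 0)\{c}\{c,d}) + 0)\{c}\{c,d} → ∅
Partition-refinement fixed point:
  B0 = {u0, v0}
  B1 = {u1, v1}
  B2 = {u2, v2}
u0 ∈ B0, v0 ∈ B0 → same block

P ~ Q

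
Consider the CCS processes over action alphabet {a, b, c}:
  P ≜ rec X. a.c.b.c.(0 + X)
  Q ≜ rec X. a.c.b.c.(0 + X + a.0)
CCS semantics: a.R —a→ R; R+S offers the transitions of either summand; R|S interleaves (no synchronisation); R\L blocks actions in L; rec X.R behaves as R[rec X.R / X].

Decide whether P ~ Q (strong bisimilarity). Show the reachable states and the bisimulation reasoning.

NO

Reachable graph of P (5 states):
  s0 = rec X. a.c.b.c.(0 + X) ⊢ ··a··> s1
  s1 = c.b.c.(0 + (rec X. a.c.b.c.(0 + X))) ⊢ ··c··> s2
  s2 = b.c.(0 + (rec X. a.c.b.c.(0 + X))) ⊢ ··b··> s3
  s3 = c.(0 + (rec X. a.c.b.c.(0 + X))) ⊢ ··c··> s4
  s4 = 0 + (rec X. a.c.b.c.(0 + X)) ⊢ ··a··> s1
Reachable graph of Q (6 states):
  t0 = rec X. a.c.b.c.(0 + X + a.0) ⊢ ··a··> t1
  t1 = c.b.c.(0 + (rec X. a.c.b.c.(0 + X + a.0)) + a.0) ⊢ ··c··> t2
  t2 = b.c.(0 + (rec X. a.c.b.c.(0 + X + a.0)) + a.0) ⊢ ··b··> t3
  t3 = c.(0 + (rec X. a.c.b.c.(0 + X + a.0)) + a.0) ⊢ ··c··> t4
  t4 = 0 + (rec X. a.c.b.c.(0 + X + a.0)) + a.0 ⊢ ··a··> t1, ··a··> t5
  t5 = 0 ⊢ ∅
Coarsest stable partition (strong bisimilarity classes):
  B0 = {s0, s4}
  B1 = {s1}
  B2 = {s2}
  B3 = {s3}
  B4 = {t0}
  B5 = {t1}
  B6 = {t2}
  B7 = {t3}
  B8 = {t4}
  B9 = {t5}
s0 ∈ B0, t0 ∈ B4 → different blocks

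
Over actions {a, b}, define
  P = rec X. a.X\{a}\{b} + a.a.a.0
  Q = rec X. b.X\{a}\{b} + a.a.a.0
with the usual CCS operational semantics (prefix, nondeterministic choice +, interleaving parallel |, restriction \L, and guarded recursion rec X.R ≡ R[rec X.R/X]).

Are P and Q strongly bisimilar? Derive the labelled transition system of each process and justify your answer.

not bisimilar

LTS(P): 5 reachable states
  s0 = rec X. a.X\{a}\{b} + a.a.a.0 | —a→ s1, —a→ s2
  s1 = (rec X. a.X\{a}\{b} + a.a.a.0)\{a}\{b} | deadlocked
  s2 = a.a.0 | —a→ s3
  s3 = a.0 | —a→ s4
  s4 = 0 | deadlocked
LTS(Q): 5 reachable states
  t0 = rec X. b.X\{a}\{b} + a.a.a.0 | —a→ t1, —b→ t2
  t1 = a.a.0 | —a→ t3
  t2 = (rec X. b.X\{a}\{b} + a.a.a.0)\{a}\{b} | deadlocked
  t3 = a.0 | —a→ t4
  t4 = 0 | deadlocked
Bisimilarity quotient blocks:
  B0 = {s0}
  B1 = {s1, s4, t2, t4}
  B2 = {s2, t1}
  B3 = {s3, t3}
  B4 = {t0}
s0 ∈ B0, t0 ∈ B4 → different blocks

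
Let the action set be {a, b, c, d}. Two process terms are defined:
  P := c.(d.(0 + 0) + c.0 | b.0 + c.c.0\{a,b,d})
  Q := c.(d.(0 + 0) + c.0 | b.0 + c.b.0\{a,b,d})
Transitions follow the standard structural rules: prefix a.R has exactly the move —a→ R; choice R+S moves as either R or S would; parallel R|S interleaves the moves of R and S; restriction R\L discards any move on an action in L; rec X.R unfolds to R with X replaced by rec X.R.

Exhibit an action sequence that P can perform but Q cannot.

LTS(P): 8 reachable states
  u0 = c.(d.(0 + 0) + c.0 | b.0 + c.c.0\{a,b,d}) | -c-> u1
  u1 = d.(0 + 0) + c.0 | b.0 + c.c.0\{a,b,d} | -b-> u2, -c-> u3, -c-> u4, -d-> u5
  u2 = c.0 | 0 | -c-> u6
  u3 = 0 | b.0 | -b-> u6
  u4 = c.0\{a,b,d} | -c-> u7
  u5 = 0 + 0 | stopped
  u6 = 0 | 0 | stopped
  u7 = 0\{a,b,d} | stopped
LTS(Q): 8 reachable states
  v0 = c.(d.(0 + 0) + c.0 | b.0 + c.b.0\{a,b,d}) | -c-> v1
  v1 = d.(0 + 0) + c.0 | b.0 + c.b.0\{a,b,d} | -b-> v2, -c-> v3, -c-> v4, -d-> v5
  v2 = c.0 | 0 | -c-> v6
  v3 = 0 | b.0 | -b-> v6
  v4 = b.0\{a,b,d} | -b-> v7
  v5 = 0 + 0 | stopped
  v6 = 0 | 0 | stopped
  v7 = 0\{a,b,d} | stopped
Trace ⟨ccc⟩ through P, begin at {u0}:
  [1] c ⇒ {u1}
  [2] c ⇒ {u3, u4}
  [3] c ⇒ {u7}
  ✓ P
Trace ⟨ccc⟩ through Q, begin at {v0}:
  [1] c ⇒ {v1}
  [2] c ⇒ {v3, v4}
  [3] c ⇒ ∅ (Q stuck)

ccc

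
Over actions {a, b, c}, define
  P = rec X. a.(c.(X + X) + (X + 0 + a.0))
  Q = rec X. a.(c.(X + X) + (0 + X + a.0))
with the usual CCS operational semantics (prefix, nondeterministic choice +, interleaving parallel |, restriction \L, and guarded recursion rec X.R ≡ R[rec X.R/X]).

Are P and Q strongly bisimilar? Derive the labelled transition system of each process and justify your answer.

LTS(P): 4 reachable states
  s0 = rec X. a.(c.(X + X) + (X + 0 + a.0)) | -a-> s1
  s1 = c.((rec X. a.(c.(X + X) + (X + 0 + a.0))) + (rec X. a.(c.(X + X) + (X + 0 + a.0)))) + ((rec X. a.(c.(X + X) + (X + 0 + a.0))) + 0 + a.0) | -a-> s1, -a-> s2, -c-> s3
  s2 = 0 | ·
  s3 = (rec X. a.(c.(X + X) + (X + 0 + a.0))) + (rec X. a.(c.(X + X) + (X + 0 + a.0))) | -a-> s1
LTS(Q): 4 reachable states
  t0 = rec X. a.(c.(X + X) + (0 + X + a.0)) | -a-> t1
  t1 = c.((rec X. a.(c.(X + X) + (0 + X + a.0))) + (rec X. a.(c.(X + X) + (0 + X + a.0)))) + (0 + (rec X. a.(c.(X + X) + (0 + X + a.0))) + a.0) | -a-> t1, -a-> t2, -c-> t3
  t2 = 0 | ·
  t3 = (rec X. a.(c.(X + X) + (0 + X + a.0))) + (rec X. a.(c.(X + X) + (0 + X + a.0))) | -a-> t1
Coarsest stable partition (strong bisimilarity classes):
  B0 = {s0, s3, t0, t3}
  B1 = {s1, t1}
  B2 = {s2, t2}
s0 ∈ B0, t0 ∈ B0 → same block

YES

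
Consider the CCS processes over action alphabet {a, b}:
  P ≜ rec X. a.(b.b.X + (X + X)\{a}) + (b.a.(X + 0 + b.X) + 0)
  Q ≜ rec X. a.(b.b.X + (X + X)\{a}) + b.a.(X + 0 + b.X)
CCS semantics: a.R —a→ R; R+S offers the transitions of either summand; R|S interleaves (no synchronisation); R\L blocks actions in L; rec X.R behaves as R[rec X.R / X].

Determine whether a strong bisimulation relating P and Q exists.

bisimilar

Reachable graph of P (6 states):
  u0 = rec X. a.(b.b.X + (X + X)\{a}) + (b.a.(X + 0 + b.X) + 0) → ··a··> u1, ··b··> u2
  u1 = b.b.(rec X. a.(b.b.X + (X + X)\{a}) + (b.a.(X + 0 + b.X) + 0)) + ((rec X. a.(b.b.X + (X + X)\{a}) + (b.a.(X + 0 + b.X) + 0)) + (rec X. a.(b.b.X + (X + X)\{a}) + (b.a.(X + 0 + b.X) + 0)))\{a} → ··b··> u3, ··b··> u4
  u2 = a.((rec X. a.(b.b.X + (X + X)\{a}) + (b.a.(X + 0 + b.X) + 0)) + 0 + b.(rec X. a.(b.b.X + (X + X)\{a}) + (b.a.(X + 0 + b.X) + 0))) → ··a··> u5
  u3 = (a.((rec X. a.(b.b.X + (X + X)\{a}) + (b.a.(X + 0 + b.X) + 0)) + 0 + b.(rec X. a.(b.b.X + (X + X)\{a}) + (b.a.(X + 0 + b.X) + 0))))\{a} → (no moves)
  u4 = b.(rec X. a.(b.b.X + (X + X)\{a}) + (b.a.(X + 0 + b.X) + 0)) → ··b··> u0
  u5 = (rec X. a.(b.b.X + (X + X)\{a}) + (b.a.(X + 0 + b.X) + 0)) + 0 + b.(rec X. a.(b.b.X + (X + X)\{a}) + (b.a.(X + 0 + b.X) + 0)) → ··a··> u1, ··b··> u0, ··b··> u2
Reachable graph of Q (6 states):
  v0 = rec X. a.(b.b.X + (X + X)\{a}) + b.a.(X + 0 + b.X) → ··a··> v1, ··b··> v2
  v1 = b.b.(rec X. a.(b.b.X + (X + X)\{a}) + b.a.(X + 0 + b.X)) + ((rec X. a.(b.b.X + (X + X)\{a}) + b.a.(X + 0 + b.X)) + (rec X. a.(b.b.X + (X + X)\{a}) + b.a.(X + 0 + b.X)))\{a} → ··b··> v3, ··b··> v4
  v2 = a.((rec X. a.(b.b.X + (X + X)\{a}) + b.a.(X + 0 + b.X)) + 0 + b.(rec X. a.(b.b.X + (X + X)\{a}) + b.a.(X + 0 + b.X))) → ··a··> v5
  v3 = (a.((rec X. a.(b.b.X + (X + X)\{a}) + b.a.(X + 0 + b.X)) + 0 + b.(rec X. a.(b.b.X + (X + X)\{a}) + b.a.(X + 0 + b.X))))\{a} → (no moves)
  v4 = b.(rec X. a.(b.b.X + (X + X)\{a}) + b.a.(X + 0 + b.X)) → ··b··> v0
  v5 = (rec X. a.(b.b.X + (X + X)\{a}) + b.a.(X + 0 + b.X)) + 0 + b.(rec X. a.(b.b.X + (X + X)\{a}) + b.a.(X + 0 + b.X)) → ··a··> v1, ··b··> v0, ··b··> v2
Bisimilarity quotient blocks:
  B0 = {u0, v0}
  B1 = {u1, v1}
  B2 = {u3, v3}
  B3 = {u4, v4}
  B4 = {u2, v2}
  B5 = {u5, v5}
u0 ∈ B0, v0 ∈ B0 → same block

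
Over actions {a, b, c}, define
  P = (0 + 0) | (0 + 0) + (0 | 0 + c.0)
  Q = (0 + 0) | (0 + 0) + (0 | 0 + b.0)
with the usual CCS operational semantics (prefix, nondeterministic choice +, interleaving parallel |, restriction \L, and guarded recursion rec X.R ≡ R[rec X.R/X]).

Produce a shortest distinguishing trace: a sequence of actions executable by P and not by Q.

Reachable graph of P (2 states):
  u0 = (0 + 0) | (0 + 0) + (0 | 0 + c.0) :: =c=> u1
  u1 = 0 :: stopped
Reachable graph of Q (2 states):
  v0 = (0 + 0) | (0 + 0) + (0 | 0 + b.0) :: =b=> v1
  v1 = 0 :: stopped
Trace ⟨c⟩ through P, begin at {u0}:
  [1] c ⇒ {u1}
  — P admits the full trace.
Trace ⟨c⟩ through Q, begin at {v0}:
  [1] c ⇒ ∅ (Q stuck)

c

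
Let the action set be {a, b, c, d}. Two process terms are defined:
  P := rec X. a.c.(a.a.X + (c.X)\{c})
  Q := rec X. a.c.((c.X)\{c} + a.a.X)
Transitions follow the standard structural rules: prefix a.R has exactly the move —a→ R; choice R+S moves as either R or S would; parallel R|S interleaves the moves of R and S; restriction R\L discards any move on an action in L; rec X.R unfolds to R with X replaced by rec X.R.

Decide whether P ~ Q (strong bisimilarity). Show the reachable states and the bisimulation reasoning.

LTS(P): 4 reachable states
  u0 = rec X. a.c.(a.a.X + (c.X)\{c}) → =a=> u1
  u1 = c.(a.a.(rec X. a.c.(a.a.X + (c.X)\{c})) + (c.(rec X. a.c.(a.a.X + (c.X)\{c})))\{c}) → =c=> u2
  u2 = a.a.(rec X. a.c.(a.a.X + (c.X)\{c})) + (c.(rec X. a.c.(a.a.X + (c.X)\{c})))\{c} → =a=> u3
  u3 = a.(rec X. a.c.(a.a.X + (c.X)\{c})) → =a=> u0
LTS(Q): 4 reachable states
  v0 = rec X. a.c.((c.X)\{c} + a.a.X) → =a=> v1
  v1 = c.((c.(rec X. a.c.((c.X)\{c} + a.a.X)))\{c} + a.a.(rec X. a.c.((c.X)\{c} + a.a.X))) → =c=> v2
  v2 = (c.(rec X. a.c.((c.X)\{c} + a.a.X)))\{c} + a.a.(rec X. a.c.((c.X)\{c} + a.a.X)) → =a=> v3
  v3 = a.(rec X. a.c.((c.X)\{c} + a.a.X)) → =a=> v0
Coarsest stable partition (strong bisimilarity classes):
  B0 = {u0, v0}
  B1 = {u1, v1}
  B2 = {u2, v2}
  B3 = {u3, v3}
u0 ∈ B0, v0 ∈ B0 → same block

YES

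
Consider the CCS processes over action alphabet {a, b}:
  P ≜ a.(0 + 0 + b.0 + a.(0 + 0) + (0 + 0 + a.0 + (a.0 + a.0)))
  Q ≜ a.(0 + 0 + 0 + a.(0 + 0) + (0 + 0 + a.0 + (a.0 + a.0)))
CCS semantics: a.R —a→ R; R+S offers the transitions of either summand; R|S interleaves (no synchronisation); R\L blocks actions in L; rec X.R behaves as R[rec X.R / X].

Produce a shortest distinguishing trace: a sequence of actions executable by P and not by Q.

ab

LTS(P): 4 reachable states
  m0 = a.(0 + 0 + b.0 + a.(0 + 0) + (0 + 0 + a.0 + (a.0 + a.0))) → —a→ m1
  m1 = 0 + 0 + b.0 + a.(0 + 0) + (0 + 0 + a.0 + (a.0 + a.0)) → —a→ m2, —a→ m3, —b→ m2
  m2 = 0 → ·
  m3 = 0 + 0 → ·
LTS(Q): 4 reachable states
  n0 = a.(0 + 0 + 0 + a.(0 + 0) + (0 + 0 + a.0 + (a.0 + a.0))) → —a→ n1
  n1 = 0 + 0 + 0 + a.(0 + 0) + (0 + 0 + a.0 + (a.0 + a.0)) → —a→ n2, —a→ n3
  n2 = 0 → ·
  n3 = 0 + 0 → ·
Trace ⟨ab⟩ through P, begin at {m0}:
  [1] a ⇒ {m1}
  [2] b ⇒ {m2}
  P completes σ.
Trace ⟨ab⟩ through Q, begin at {n0}:
  [1] a ⇒ {n1}
  [2] b ⇒ ∅  — Q cannot continue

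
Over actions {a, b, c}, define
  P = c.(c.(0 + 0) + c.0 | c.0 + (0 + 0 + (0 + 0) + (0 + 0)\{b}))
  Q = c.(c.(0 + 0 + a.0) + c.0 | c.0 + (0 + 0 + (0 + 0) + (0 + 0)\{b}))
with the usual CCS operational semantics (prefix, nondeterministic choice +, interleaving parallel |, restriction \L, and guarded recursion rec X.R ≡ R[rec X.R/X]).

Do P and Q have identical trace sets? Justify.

trace-distinct — witness ⟨cca⟩

LTS(P): 6 reachable states
  s0 = c.(c.(0 + 0) + c.0 | c.0 + (0 + 0 + (0 + 0) + (0 + 0)\{b})) | —c→ s1
  s1 = c.(0 + 0) + c.0 | c.0 + (0 + 0 + (0 + 0) + (0 + 0)\{b}) | —c→ s2, —c→ s3, —c→ s4
  s2 = 0 + 0 | ∅
  s3 = 0 | c.0 | —c→ s5
  s4 = c.0 | 0 | —c→ s5
  s5 = 0 | 0 | ∅
LTS(Q): 7 reachable states
  t0 = c.(c.(0 + 0 + a.0) + c.0 | c.0 + (0 + 0 + (0 + 0) + (0 + 0)\{b})) | —c→ t1
  t1 = c.(0 + 0 + a.0) + c.0 | c.0 + (0 + 0 + (0 + 0) + (0 + 0)\{b}) | —c→ t2, —c→ t3, —c→ t4
  t2 = 0 + 0 + a.0 | —a→ t5
  t3 = 0 | c.0 | —c→ t6
  t4 = c.0 | 0 | —c→ t6
  t5 = 0 | ∅
  t6 = 0 | 0 | ∅
Run σ = ⟨cca⟩ on Q: start {t0}
  after c @ step 1: {t1}
  after c @ step 2: {t2, t3, t4}
  after a @ step 3: {t5}
  ✓ Q
Run σ = ⟨cca⟩ on P: start {s0}
  after c @ step 1: {s1}
  after c @ step 2: {s2, s3, s4}
  after a @ step 3: ∅ (P stuck)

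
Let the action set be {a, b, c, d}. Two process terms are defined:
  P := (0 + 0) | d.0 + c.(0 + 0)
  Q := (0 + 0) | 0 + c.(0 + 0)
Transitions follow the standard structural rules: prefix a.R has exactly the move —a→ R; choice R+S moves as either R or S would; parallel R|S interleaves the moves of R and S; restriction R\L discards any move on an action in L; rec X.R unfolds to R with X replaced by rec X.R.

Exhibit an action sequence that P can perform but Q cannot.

d

LTS(P): 3 reachable states
  m0 = (0 + 0) | d.0 + c.(0 + 0) → --c--▸ m1, --d--▸ m2
  m1 = 0 + 0 → stopped
  m2 = (0 + 0) | 0 → stopped
LTS(Q): 2 reachable states
  n0 = (0 + 0) | 0 + c.(0 + 0) → --c--▸ n1
  n1 = 0 + 0 → stopped
Run σ = ⟨d⟩ on P: start {m0}
  after d @ step 1: {m2}
  P completes σ.
Run σ = ⟨d⟩ on Q: start {n0}
  after d @ step 1: no successor for Q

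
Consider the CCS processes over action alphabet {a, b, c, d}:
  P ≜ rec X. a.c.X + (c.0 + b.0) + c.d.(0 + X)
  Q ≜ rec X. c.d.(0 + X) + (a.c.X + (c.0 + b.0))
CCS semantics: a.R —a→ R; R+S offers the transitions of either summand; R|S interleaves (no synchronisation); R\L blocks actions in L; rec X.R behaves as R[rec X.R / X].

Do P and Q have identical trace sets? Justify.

P's transition system — 5 states:
  u0 = rec X. a.c.X + (c.0 + b.0) + c.d.(0 + X) → =a=> u1, =b=> u2, =c=> u2, =c=> u3
  u1 = c.(rec X. a.c.X + (c.0 + b.0) + c.d.(0 + X)) → =c=> u0
  u2 = 0 → (no moves)
  u3 = d.(0 + (rec X. a.c.X + (c.0 + b.0) + c.d.(0 + X))) → =d=> u4
  u4 = 0 + (rec X. a.c.X + (c.0 + b.0) + c.d.(0 + X)) → =a=> u1, =b=> u2, =c=> u2, =c=> u3
Q's transition system — 5 states:
  v0 = rec X. c.d.(0 + X) + (a.c.X + (c.0 + b.0)) → =a=> v1, =b=> v2, =c=> v2, =c=> v3
  v1 = c.(rec X. c.d.(0 + X) + (a.c.X + (c.0 + b.0))) → =c=> v0
  v2 = 0 → (no moves)
  v3 = d.(0 + (rec X. c.d.(0 + X) + (a.c.X + (c.0 + b.0)))) → =d=> v4
  v4 = 0 + (rec X. c.d.(0 + X) + (a.c.X + (c.0 + b.0))) → =a=> v1, =b=> v2, =c=> v2, =c=> v3
Partition-refinement fixed point:
  B0 = {u0, u4, v0, v4}
  B1 = {u3, v3}
  B2 = {u1, v1}
  B3 = {u2, v2}
u0 ∈ B0, v0 ∈ B0 → same block
Bisimilar ⇒ trace-equivalent.

YES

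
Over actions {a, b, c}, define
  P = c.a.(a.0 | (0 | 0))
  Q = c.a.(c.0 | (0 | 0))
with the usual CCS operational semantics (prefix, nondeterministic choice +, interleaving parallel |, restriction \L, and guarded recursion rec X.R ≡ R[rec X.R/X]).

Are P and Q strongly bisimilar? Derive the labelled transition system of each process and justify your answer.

LTS(P): 4 reachable states
  p0 = c.a.(a.0 | (0 | 0)) ⊢ --c--▸ p1
  p1 = a.(a.0 | (0 | 0)) ⊢ --a--▸ p2
  p2 = a.0 | (0 | 0) ⊢ --a--▸ p3
  p3 = 0 | (0 | 0) ⊢ ·
LTS(Q): 4 reachable states
  q0 = c.a.(c.0 | (0 | 0)) ⊢ --c--▸ q1
  q1 = a.(c.0 | (0 | 0)) ⊢ --a--▸ q2
  q2 = c.0 | (0 | 0) ⊢ --c--▸ q3
  q3 = 0 | (0 | 0) ⊢ ·
Bisimilarity quotient blocks:
  B0 = {p0}
  B1 = {p1}
  B2 = {p2}
  B3 = {p3, q3}
  B4 = {q0}
  B5 = {q1}
  B6 = {q2}
p0 ∈ B0, q0 ∈ B4 → different blocks

P ≁ Q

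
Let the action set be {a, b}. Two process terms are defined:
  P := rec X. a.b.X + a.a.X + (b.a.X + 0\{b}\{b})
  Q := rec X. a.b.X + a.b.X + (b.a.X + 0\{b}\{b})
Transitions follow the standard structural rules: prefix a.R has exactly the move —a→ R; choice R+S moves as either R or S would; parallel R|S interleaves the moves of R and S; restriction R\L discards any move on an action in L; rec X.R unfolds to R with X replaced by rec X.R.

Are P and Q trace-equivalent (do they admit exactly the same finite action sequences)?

P's transition system — 3 states:
  p0 = rec X. a.b.X + a.a.X + (b.a.X + 0\{b}\{b}) :: ··a··> p1, ··a··> p2, ··b··> p1
  p1 = a.(rec X. a.b.X + a.a.X + (b.a.X + 0\{b}\{b})) :: ··a··> p0
  p2 = b.(rec X. a.b.X + a.a.X + (b.a.X + 0\{b}\{b})) :: ··b··> p0
Q's transition system — 3 states:
  q0 = rec X. a.b.X + a.b.X + (b.a.X + 0\{b}\{b}) :: ··a··> q1, ··b··> q2
  q1 = b.(rec X. a.b.X + a.b.X + (b.a.X + 0\{b}\{b})) :: ··b··> q0
  q2 = a.(rec X. a.b.X + a.b.X + (b.a.X + 0\{b}\{b})) :: ··a··> q0
Executing aa from P (initial set {p0}):
  [1] a ⇒ {p1, p2}
  [2] a ⇒ {p0}
  ✓ P
Executing aa from Q (initial set {q0}):
  [1] a ⇒ {q1}
  [2] a ⇒ ∅  — Q cannot continue

NO — witness ⟨aa⟩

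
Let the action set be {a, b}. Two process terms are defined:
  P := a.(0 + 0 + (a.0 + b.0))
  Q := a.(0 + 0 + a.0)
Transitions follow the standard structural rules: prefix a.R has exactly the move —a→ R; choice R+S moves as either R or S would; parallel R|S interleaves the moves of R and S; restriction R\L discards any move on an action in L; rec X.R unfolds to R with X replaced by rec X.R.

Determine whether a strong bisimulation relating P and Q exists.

P's transition system — 3 states:
  m0 = a.(0 + 0 + (a.0 + b.0)) ⊢ --a--▸ m1
  m1 = 0 + 0 + (a.0 + b.0) ⊢ --a--▸ m2, --b--▸ m2
  m2 = 0 ⊢ stopped
Q's transition system — 3 states:
  n0 = a.(0 + 0 + a.0) ⊢ --a--▸ n1
  n1 = 0 + 0 + a.0 ⊢ --a--▸ n2
  n2 = 0 ⊢ stopped
Bisimilarity quotient blocks:
  B0 = {m0}
  B1 = {m1}
  B2 = {m2, n2}
  B3 = {n0}
  B4 = {n1}
m0 ∈ B0, n0 ∈ B3 → different blocks

not bisimilar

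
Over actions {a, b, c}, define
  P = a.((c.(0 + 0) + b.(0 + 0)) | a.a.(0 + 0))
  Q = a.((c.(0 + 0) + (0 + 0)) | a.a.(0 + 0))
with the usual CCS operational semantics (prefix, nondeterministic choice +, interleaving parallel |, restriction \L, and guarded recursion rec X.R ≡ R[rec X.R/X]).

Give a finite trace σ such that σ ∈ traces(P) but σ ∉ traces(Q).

ab

Reachable graph of P (7 states):
  p0 = a.((c.(0 + 0) + b.(0 + 0)) | a.a.(0 + 0)) :: =a=> p1
  p1 = (c.(0 + 0) + b.(0 + 0)) | a.a.(0 + 0) :: =a=> p2, =b=> p3, =c=> p3
  p2 = (c.(0 + 0) + b.(0 + 0)) | a.(0 + 0) :: =a=> p4, =b=> p5, =c=> p5
  p3 = (0 + 0) | a.a.(0 + 0) :: =a=> p5
  p4 = (c.(0 + 0) + b.(0 + 0)) | (0 + 0) :: =b=> p6, =c=> p6
  p5 = (0 + 0) | a.(0 + 0) :: =a=> p6
  p6 = (0 + 0) | (0 + 0) :: ∅
Reachable graph of Q (7 states):
  q0 = a.((c.(0 + 0) + (0 + 0)) | a.a.(0 + 0)) :: =a=> q1
  q1 = (c.(0 + 0) + (0 + 0)) | a.a.(0 + 0) :: =a=> q2, =c=> q3
  q2 = (c.(0 + 0) + (0 + 0)) | a.(0 + 0) :: =a=> q4, =c=> q5
  q3 = (0 + 0) | a.a.(0 + 0) :: =a=> q5
  q4 = (c.(0 + 0) + (0 + 0)) | (0 + 0) :: =c=> q6
  q5 = (0 + 0) | a.(0 + 0) :: =a=> q6
  q6 = (0 + 0) | (0 + 0) :: ∅
Run σ = ⟨ab⟩ on P: start {p0}
  after a @ step 1: {p1}
  after b @ step 2: {p3}
  — P admits the full trace.
Run σ = ⟨ab⟩ on Q: start {q0}
  after a @ step 1: {q1}
  after b @ step 2: no successor for Q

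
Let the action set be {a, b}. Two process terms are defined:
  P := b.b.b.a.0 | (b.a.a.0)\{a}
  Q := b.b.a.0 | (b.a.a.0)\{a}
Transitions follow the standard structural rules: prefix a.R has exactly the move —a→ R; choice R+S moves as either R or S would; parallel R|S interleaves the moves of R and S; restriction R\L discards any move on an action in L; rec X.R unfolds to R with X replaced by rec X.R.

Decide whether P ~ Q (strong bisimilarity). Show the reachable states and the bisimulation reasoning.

NO

P's transition system — 10 states:
  m0 = b.b.b.a.0 | (b.a.a.0)\{a} ⊢ --b--▸ m1, --b--▸ m2
  m1 = b.b.a.0 | (b.a.a.0)\{a} ⊢ --b--▸ m3, --b--▸ m4
  m2 = b.b.b.a.0 | (a.a.0)\{a} ⊢ --b--▸ m4
  m3 = b.a.0 | (b.a.a.0)\{a} ⊢ --b--▸ m5, --b--▸ m6
  m4 = b.b.a.0 | (a.a.0)\{a} ⊢ --b--▸ m6
  m5 = a.0 | (b.a.a.0)\{a} ⊢ --a--▸ m7, --b--▸ m8
  m6 = b.a.0 | (a.a.0)\{a} ⊢ --b--▸ m8
  m7 = 0 | (b.a.a.0)\{a} ⊢ --b--▸ m9
  m8 = a.0 | (a.a.0)\{a} ⊢ --a--▸ m9
  m9 = 0 | (a.a.0)\{a} ⊢ ∅
Q's transition system — 8 states:
  n0 = b.b.a.0 | (b.a.a.0)\{a} ⊢ --b--▸ n1, --b--▸ n2
  n1 = b.a.0 | (b.a.a.0)\{a} ⊢ --b--▸ n3, --b--▸ n4
  n2 = b.b.a.0 | (a.a.0)\{a} ⊢ --b--▸ n4
  n3 = a.0 | (b.a.a.0)\{a} ⊢ --a--▸ n5, --b--▸ n6
  n4 = b.a.0 | (a.a.0)\{a} ⊢ --b--▸ n6
  n5 = 0 | (b.a.a.0)\{a} ⊢ --b--▸ n7
  n6 = a.0 | (a.a.0)\{a} ⊢ --a--▸ n7
  n7 = 0 | (a.a.0)\{a} ⊢ ∅
Partition-refinement fixed point:
  B0 = {m0}
  B1 = {m2}
  B2 = {m4, n2}
  B3 = {m6, n4}
  B4 = {m8, n6}
  B5 = {m9, n7}
  B6 = {m1, n0}
  B7 = {m3, n1}
  B8 = {m5, n3}
  B9 = {m7, n5}
m0 ∈ B0, n0 ∈ B6 → different blocks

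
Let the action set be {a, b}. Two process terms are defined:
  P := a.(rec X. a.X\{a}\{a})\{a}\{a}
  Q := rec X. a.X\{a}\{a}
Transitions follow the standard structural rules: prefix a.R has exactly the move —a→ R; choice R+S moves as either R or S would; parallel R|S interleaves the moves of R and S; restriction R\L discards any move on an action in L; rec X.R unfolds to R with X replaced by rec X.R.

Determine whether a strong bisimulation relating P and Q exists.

P ~ Q

Reachable graph of P (2 states):
  m0 = a.(rec X. a.X\{a}\{a})\{a}\{a} → =a=> m1
  m1 = (rec X. a.X\{a}\{a})\{a}\{a} → stopped
Reachable graph of Q (2 states):
  n0 = rec X. a.X\{a}\{a} → =a=> n1
  n1 = (rec X. a.X\{a}\{a})\{a}\{a} → stopped
Partition-refinement fixed point:
  B0 = {m0, n0}
  B1 = {m1, n1}
m0 ∈ B0, n0 ∈ B0 → same block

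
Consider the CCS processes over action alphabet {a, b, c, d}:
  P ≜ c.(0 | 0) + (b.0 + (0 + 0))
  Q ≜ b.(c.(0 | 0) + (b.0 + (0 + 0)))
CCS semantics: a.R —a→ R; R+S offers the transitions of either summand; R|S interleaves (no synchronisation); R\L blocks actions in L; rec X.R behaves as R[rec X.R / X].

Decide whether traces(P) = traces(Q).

trace-distinct — witness ⟨c⟩

P's transition system — 3 states:
  s0 = c.(0 | 0) + (b.0 + (0 + 0)) ⊢ -b-> s1, -c-> s2
  s1 = 0 ⊢ stopped
  s2 = 0 | 0 ⊢ stopped
Q's transition system — 4 states:
  t0 = b.(c.(0 | 0) + (b.0 + (0 + 0))) ⊢ -b-> t1
  t1 = c.(0 | 0) + (b.0 + (0 + 0)) ⊢ -b-> t2, -c-> t3
  t2 = 0 ⊢ stopped
  t3 = 0 | 0 ⊢ stopped
Run σ = ⟨c⟩ on P: start {s0}
  step 1 (c): {s2}
  P completes σ.
Run σ = ⟨c⟩ on Q: start {t0}
  step 1 (c): ∅ (Q stuck)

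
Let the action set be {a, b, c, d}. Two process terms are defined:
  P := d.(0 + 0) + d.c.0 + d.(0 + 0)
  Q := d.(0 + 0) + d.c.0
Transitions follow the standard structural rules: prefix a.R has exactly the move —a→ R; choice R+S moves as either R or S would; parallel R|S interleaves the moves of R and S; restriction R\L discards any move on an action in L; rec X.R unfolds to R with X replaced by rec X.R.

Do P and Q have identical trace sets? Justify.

Reachable graph of P (4 states):
  m0 = d.(0 + 0) + d.c.0 + d.(0 + 0) ⊢ -d-> m1, -d-> m2
  m1 = 0 + 0 ⊢ ∅
  m2 = c.0 ⊢ -c-> m3
  m3 = 0 ⊢ ∅
Reachable graph of Q (4 states):
  n0 = d.(0 + 0) + d.c.0 ⊢ -d-> n1, -d-> n2
  n1 = 0 + 0 ⊢ ∅
  n2 = c.0 ⊢ -c-> n3
  n3 = 0 ⊢ ∅
Bisimilarity quotient blocks:
  B0 = {m0, n0}
  B1 = {m2, n2}
  B2 = {m1, m3, n1, n3}
m0 ∈ B0, n0 ∈ B0 → same block
Bisimilar ⇒ trace-equivalent.

trace-equivalent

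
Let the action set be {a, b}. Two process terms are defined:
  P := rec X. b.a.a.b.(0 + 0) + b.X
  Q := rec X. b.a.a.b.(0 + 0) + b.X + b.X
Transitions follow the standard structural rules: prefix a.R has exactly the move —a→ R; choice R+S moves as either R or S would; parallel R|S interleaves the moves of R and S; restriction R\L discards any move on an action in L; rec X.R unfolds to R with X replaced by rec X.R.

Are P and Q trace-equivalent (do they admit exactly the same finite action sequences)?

Reachable graph of P (5 states):
  u0 = rec X. b.a.a.b.(0 + 0) + b.X | =b=> u0, =b=> u1
  u1 = a.a.b.(0 + 0) | =a=> u2
  u2 = a.b.(0 + 0) | =a=> u3
  u3 = b.(0 + 0) | =b=> u4
  u4 = 0 + 0 | deadlocked
Reachable graph of Q (5 states):
  v0 = rec X. b.a.a.b.(0 + 0) + b.X + b.X | =b=> v0, =b=> v1
  v1 = a.a.b.(0 + 0) | =a=> v2
  v2 = a.b.(0 + 0) | =a=> v3
  v3 = b.(0 + 0) | =b=> v4
  v4 = 0 + 0 | deadlocked
Coarsest stable partition (strong bisimilarity classes):
  B0 = {u0, v0}
  B1 = {u1, v1}
  B2 = {u2, v2}
  B3 = {u3, v3}
  B4 = {u4, v4}
u0 ∈ B0, v0 ∈ B0 → same block
Bisimilar ⇒ trace-equivalent.

trace-equivalent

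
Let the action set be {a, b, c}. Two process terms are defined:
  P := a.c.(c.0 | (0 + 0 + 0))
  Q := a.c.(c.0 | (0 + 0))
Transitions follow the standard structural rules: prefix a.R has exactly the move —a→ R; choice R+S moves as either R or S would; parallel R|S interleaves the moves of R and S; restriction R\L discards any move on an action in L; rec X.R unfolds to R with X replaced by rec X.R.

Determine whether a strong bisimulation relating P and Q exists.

P ~ Q

Reachable graph of P (4 states):
  m0 = a.c.(c.0 | (0 + 0 + 0)) | --a--▸ m1
  m1 = c.(c.0 | (0 + 0 + 0)) | --c--▸ m2
  m2 = c.0 | (0 + 0 + 0) | --c--▸ m3
  m3 = 0 | (0 + 0 + 0) | ∅
Reachable graph of Q (4 states):
  n0 = a.c.(c.0 | (0 + 0)) | --a--▸ n1
  n1 = c.(c.0 | (0 + 0)) | --c--▸ n2
  n2 = c.0 | (0 + 0) | --c--▸ n3
  n3 = 0 | (0 + 0) | ∅
Bisimilarity quotient blocks:
  B0 = {m0, n0}
  B1 = {m1, n1}
  B2 = {m2, n2}
  B3 = {m3, n3}
m0 ∈ B0, n0 ∈ B0 → same block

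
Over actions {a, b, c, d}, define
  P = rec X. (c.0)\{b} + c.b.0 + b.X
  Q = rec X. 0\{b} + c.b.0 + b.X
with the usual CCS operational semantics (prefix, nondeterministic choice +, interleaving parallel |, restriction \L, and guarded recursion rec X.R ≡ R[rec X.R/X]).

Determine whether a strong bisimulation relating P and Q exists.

P's transition system — 4 states:
  u0 = rec X. (c.0)\{b} + c.b.0 + b.X :: -b-> u0, -c-> u1, -c-> u2
  u1 = 0\{b} :: deadlocked
  u2 = b.0 :: -b-> u3
  u3 = 0 :: deadlocked
Q's transition system — 3 states:
  v0 = rec X. 0\{b} + c.b.0 + b.X :: -b-> v0, -c-> v1
  v1 = b.0 :: -b-> v2
  v2 = 0 :: deadlocked
Bisimilarity quotient blocks:
  B0 = {u0}
  B1 = {u1, u3, v2}
  B2 = {u2, v1}
  B3 = {v0}
u0 ∈ B0, v0 ∈ B3 → different blocks

NO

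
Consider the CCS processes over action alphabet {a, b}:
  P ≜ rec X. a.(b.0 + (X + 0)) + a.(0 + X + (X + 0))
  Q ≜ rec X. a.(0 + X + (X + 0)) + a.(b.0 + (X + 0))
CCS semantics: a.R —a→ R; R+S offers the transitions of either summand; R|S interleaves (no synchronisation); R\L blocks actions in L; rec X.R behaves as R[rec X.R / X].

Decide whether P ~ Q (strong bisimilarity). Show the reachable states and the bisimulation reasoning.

YES

LTS(P): 4 reachable states
  u0 = rec X. a.(b.0 + (X + 0)) + a.(0 + X + (X + 0)) has moves -a-> u1, -a-> u2
  u1 = 0 + (rec X. a.(b.0 + (X + 0)) + a.(0 + X + (X + 0))) + ((rec X. a.(b.0 + (X + 0)) + a.(0 + X + (X + 0))) + 0) has moves -a-> u1, -a-> u2
  u2 = b.0 + ((rec X. a.(b.0 + (X + 0)) + a.(0 + X + (X + 0))) + 0) has moves -a-> u1, -a-> u2, -b-> u3
  u3 = 0 has moves deadlocked
LTS(Q): 4 reachable states
  v0 = rec X. a.(0 + X + (X + 0)) + a.(b.0 + (X + 0)) has moves -a-> v1, -a-> v2
  v1 = 0 + (rec X. a.(0 + X + (X + 0)) + a.(b.0 + (X + 0))) + ((rec X. a.(0 + X + (X + 0)) + a.(b.0 + (X + 0))) + 0) has moves -a-> v1, -a-> v2
  v2 = b.0 + ((rec X. a.(0 + X + (X + 0)) + a.(b.0 + (X + 0))) + 0) has moves -a-> v1, -a-> v2, -b-> v3
  v3 = 0 has moves deadlocked
Bisimilarity quotient blocks:
  B0 = {u0, u1, v0, v1}
  B1 = {u2, v2}
  B2 = {u3, v3}
u0 ∈ B0, v0 ∈ B0 → same block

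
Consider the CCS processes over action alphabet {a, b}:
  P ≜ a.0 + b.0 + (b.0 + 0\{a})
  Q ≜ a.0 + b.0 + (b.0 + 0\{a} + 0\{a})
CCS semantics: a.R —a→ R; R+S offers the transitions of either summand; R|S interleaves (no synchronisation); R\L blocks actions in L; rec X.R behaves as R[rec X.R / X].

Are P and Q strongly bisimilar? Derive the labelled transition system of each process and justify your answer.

LTS(P): 2 reachable states
  m0 = a.0 + b.0 + (b.0 + 0\{a}) has moves =a=> m1, =b=> m1
  m1 = 0 has moves stopped
LTS(Q): 2 reachable states
  n0 = a.0 + b.0 + (b.0 + 0\{a} + 0\{a}) has moves =a=> n1, =b=> n1
  n1 = 0 has moves stopped
Bisimilarity quotient blocks:
  B0 = {m0, n0}
  B1 = {m1, n1}
m0 ∈ B0, n0 ∈ B0 → same block

P ~ Q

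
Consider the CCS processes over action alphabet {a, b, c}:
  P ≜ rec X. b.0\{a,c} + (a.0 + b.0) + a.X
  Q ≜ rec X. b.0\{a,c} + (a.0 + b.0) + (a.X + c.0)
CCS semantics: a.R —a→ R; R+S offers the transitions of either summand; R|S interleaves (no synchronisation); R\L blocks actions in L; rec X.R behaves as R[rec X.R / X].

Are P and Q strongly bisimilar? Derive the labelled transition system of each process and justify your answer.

NO

LTS(P): 3 reachable states
  u0 = rec X. b.0\{a,c} + (a.0 + b.0) + a.X | —a→ u0, —a→ u1, —b→ u1, —b→ u2
  u1 = 0 | deadlocked
  u2 = 0\{a,c} | deadlocked
LTS(Q): 3 reachable states
  v0 = rec X. b.0\{a,c} + (a.0 + b.0) + (a.X + c.0) | —a→ v0, —a→ v1, —b→ v1, —b→ v2, —c→ v1
  v1 = 0 | deadlocked
  v2 = 0\{a,c} | deadlocked
Bisimilarity quotient blocks:
  B0 = {u0}
  B1 = {u1, u2, v1, v2}
  B2 = {v0}
u0 ∈ B0, v0 ∈ B2 → different blocks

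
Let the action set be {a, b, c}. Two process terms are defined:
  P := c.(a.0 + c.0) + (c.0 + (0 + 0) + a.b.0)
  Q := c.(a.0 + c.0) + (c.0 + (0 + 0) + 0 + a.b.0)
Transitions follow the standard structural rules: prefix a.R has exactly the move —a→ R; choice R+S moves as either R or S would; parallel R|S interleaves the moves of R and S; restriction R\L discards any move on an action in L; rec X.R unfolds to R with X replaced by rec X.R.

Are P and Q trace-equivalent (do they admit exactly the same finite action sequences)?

LTS(P): 4 reachable states
  u0 = c.(a.0 + c.0) + (c.0 + (0 + 0) + a.b.0) :: —a→ u1, —c→ u2, —c→ u3
  u1 = b.0 :: —b→ u2
  u2 = 0 :: stopped
  u3 = a.0 + c.0 :: —a→ u2, —c→ u2
LTS(Q): 4 reachable states
  v0 = c.(a.0 + c.0) + (c.0 + (0 + 0) + 0 + a.b.0) :: —a→ v1, —c→ v2, —c→ v3
  v1 = b.0 :: —b→ v2
  v2 = 0 :: stopped
  v3 = a.0 + c.0 :: —a→ v2, —c→ v2
Bisimilarity quotient blocks:
  B0 = {u0, v0}
  B1 = {u1, v1}
  B2 = {u2, v2}
  B3 = {u3, v3}
u0 ∈ B0, v0 ∈ B0 → same block
Bisimilar ⇒ trace-equivalent.

trace-equivalent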